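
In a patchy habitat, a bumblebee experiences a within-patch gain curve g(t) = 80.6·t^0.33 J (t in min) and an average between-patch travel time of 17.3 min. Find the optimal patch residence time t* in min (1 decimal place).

Optimal t* satisfies g'(t*) = g(t*)/(T + t*).
g'(t) = 0.33·80.6·t^-0.67. Setting 0.33·80.6·t^-0.67 = 80.6·t^0.33/(17.3+t) gives 0.33(17.3+t) = t, so 0.67·t = 0.33×17.3.
t* = 0.33×17.3/0.67 = 8.521 min.

8.5 min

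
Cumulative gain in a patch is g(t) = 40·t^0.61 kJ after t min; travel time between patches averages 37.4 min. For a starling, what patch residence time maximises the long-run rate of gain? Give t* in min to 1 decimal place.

By the marginal value theorem, leave when the instantaneous gain rate g'(t) equals the habitat-wide average g(t)/(T + t).
g'(t) = 0.61·40·t^-0.39. Setting 0.61·40·t^-0.39 = 40·t^0.61/(37.4+t) gives 0.61(37.4+t) = t, so 0.39·t = 0.61×37.4.
t* = 0.61×37.4/0.39 = 58.5 min.

58.5 min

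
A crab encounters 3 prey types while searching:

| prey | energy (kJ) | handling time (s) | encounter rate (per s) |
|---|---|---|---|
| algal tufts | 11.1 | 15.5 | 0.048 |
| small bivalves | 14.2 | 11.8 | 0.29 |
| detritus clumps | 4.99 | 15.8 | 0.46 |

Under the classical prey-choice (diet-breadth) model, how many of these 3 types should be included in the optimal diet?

1

Rank by E/h (kJ/s): small bivalves 1.2, algal tufts 0.716, detritus clumps 0.316. Include each in turn until the next type's E/h falls below the running intake rate.
Rate on top 1: 0.9313. algal tufts: 0.716 < 0.9313 → exclude; stop.
Optimal diet: small bivalves — 1 of 3 types.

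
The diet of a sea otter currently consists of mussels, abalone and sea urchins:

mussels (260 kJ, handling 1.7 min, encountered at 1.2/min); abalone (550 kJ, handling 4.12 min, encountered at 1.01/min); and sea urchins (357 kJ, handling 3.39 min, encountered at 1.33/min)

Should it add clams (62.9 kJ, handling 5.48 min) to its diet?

Intake rate on the current diet: R = (1.2×260 + 1.01×550 + 1.33×357) / (1 + 1.2×1.7 + 1.01×4.12 + 1.33×3.39) = 1342/11.71 = 114.6 kJ/min.
clams: E/h = 62.9/5.48 = 11.48 kJ/min.
Since 11.48 < R, time spent handling clams is better spent searching.

No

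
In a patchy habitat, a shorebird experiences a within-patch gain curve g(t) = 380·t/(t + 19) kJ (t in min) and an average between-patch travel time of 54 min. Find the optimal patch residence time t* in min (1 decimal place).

By the marginal value theorem, leave when the instantaneous gain rate g'(t) equals the habitat-wide average g(t)/(T + t).
g'(t) = 380·19/(t + 19)². Setting 380·19/(t+19)² = 380t/[(t+19)(54+t)] gives 19(54+t) = t(t+19), so t² = 19×54 = 1026.
t* = √1026 = 32.03 min.

32.0 min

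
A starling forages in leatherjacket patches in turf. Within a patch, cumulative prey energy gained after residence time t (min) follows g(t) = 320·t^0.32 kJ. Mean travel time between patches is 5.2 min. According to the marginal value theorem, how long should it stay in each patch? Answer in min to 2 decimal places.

Optimal t* satisfies g'(t*) = g(t*)/(T + t*).
g'(t) = 0.32·320·t^-0.68. Setting 0.32·320·t^-0.68 = 320·t^0.32/(5.2+t) gives 0.32(5.2+t) = t, so 0.68·t = 0.32×5.2.
t* = 0.32×5.2/0.68 = 2.447 min.

2.45 min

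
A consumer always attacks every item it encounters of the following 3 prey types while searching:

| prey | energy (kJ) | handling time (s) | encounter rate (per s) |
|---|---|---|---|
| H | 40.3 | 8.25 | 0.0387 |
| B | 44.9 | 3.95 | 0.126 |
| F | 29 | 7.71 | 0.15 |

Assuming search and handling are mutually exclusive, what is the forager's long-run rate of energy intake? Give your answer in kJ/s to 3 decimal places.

R = Σλ_iE_i / (1 + Σλ_ih_i)
Numerator: 0.0387×40.3 + 0.126×44.9 + 0.15×29 = 11.57
Denominator: 1 + 0.0387×8.25 + 0.126×3.95 + 0.15×7.71 = 2.973
R = 11.57/2.973 = 3.89 kJ/s

3.890 kJ/s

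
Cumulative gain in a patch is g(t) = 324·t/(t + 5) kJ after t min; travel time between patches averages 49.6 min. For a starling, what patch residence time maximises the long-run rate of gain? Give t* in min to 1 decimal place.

15.7 min

Optimal t* satisfies g'(t*) = g(t*)/(T + t*).
g'(t) = 324·5/(t + 5)². Setting 324·5/(t+5)² = 324t/[(t+5)(49.6+t)] gives 5(49.6+t) = t(t+5), so t² = 5×49.6 = 248.
t* = √248 = 15.75 min.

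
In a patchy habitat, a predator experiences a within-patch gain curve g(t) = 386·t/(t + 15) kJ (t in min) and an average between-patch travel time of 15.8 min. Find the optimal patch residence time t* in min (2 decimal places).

15.39 min

Maximise g(t)/(T+t): set derivative to zero → g'(t)(T+t) = g(t).
g'(t) = 386·15/(t + 15)². Setting 386·15/(t+15)² = 386t/[(t+15)(15.8+t)] gives 15(15.8+t) = t(t+15), so t² = 15×15.8 = 237.
t* = √237 = 15.39 min.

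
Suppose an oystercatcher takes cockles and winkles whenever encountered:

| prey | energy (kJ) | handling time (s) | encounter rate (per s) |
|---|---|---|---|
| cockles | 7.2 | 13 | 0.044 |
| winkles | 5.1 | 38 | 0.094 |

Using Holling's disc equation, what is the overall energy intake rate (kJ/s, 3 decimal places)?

Energy encountered per unit search time: 0.044×7.2 + 0.094×5.1 = 0.7962 kJ/s.
Handling time per unit search time: 0.044×13 + 0.094×38 = 4.144.
Rate = 0.7962/(1 + 4.144) = 0.1548 kJ/s.

0.155 kJ/s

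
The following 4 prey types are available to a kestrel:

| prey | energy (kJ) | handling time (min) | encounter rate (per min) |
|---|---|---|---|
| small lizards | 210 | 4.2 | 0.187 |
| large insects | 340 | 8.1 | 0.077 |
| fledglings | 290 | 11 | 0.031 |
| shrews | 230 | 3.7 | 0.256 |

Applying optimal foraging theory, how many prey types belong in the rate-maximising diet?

3

E/h in descending order: shrews 62.2, small lizards 50, large insects 42, fledglings 26.4 kJ/min. The optimal diet is the largest prefix of this list for which every included type satisfies E_i/h_i > R on the types above it.
Rate on top 1: 30.24. small lizards: 50 > 30.24 → include.
Rate on top 2: 35.92. large insects: 42 > 35.92 → include.
Rate on top 3: 37.04. fledglings: 26.4 < 37.04 → exclude; stop.
Optimal diet: shrews, small lizards, large insects — 3 of 4 types.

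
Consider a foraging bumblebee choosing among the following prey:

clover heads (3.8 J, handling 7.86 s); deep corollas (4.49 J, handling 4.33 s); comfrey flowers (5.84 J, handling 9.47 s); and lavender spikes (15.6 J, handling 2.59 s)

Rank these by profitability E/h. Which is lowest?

Profitability E/h (J/s): clover heads = 3.8/7.86 = 0.483, deep corollas = 4.49/4.33 = 1.04, comfrey flowers = 5.84/9.47 = 0.617, lavender spikes = 15.6/2.59 = 6.02.
Ranked: lavender spikes > deep corollas > comfrey flowers > clover heads.

clover heads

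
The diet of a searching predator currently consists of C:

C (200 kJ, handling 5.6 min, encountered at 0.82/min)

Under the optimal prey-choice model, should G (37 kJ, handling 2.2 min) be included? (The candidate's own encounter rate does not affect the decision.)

On C alone, R = ΣλE/(1+Σλh) = 164/5.592 = 29.33 kJ/min.
G: E/h = 37/2.2 = 16.82 kJ/min.
Since 16.82 < R, time spent handling G is better spent searching.

No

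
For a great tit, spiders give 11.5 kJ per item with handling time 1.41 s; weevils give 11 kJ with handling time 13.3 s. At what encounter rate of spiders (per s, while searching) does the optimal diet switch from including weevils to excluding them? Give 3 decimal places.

0.080 per s

Drop weevils once their profitability E₂/h₂ falls below the rate achievable on spiders alone: E₂/h₂ = λE₁/(1 + λh₁).
Solve for λ: λE₁h₂ = E₂(1 + λh₁) → λ(E₁h₂ − E₂h₁) = E₂ → λ = E₂/(E₁h₂ − E₂h₁).
λ = 11/(11.5×13.3 − 11×1.41) = 11/137.4 = 0.08003 per s.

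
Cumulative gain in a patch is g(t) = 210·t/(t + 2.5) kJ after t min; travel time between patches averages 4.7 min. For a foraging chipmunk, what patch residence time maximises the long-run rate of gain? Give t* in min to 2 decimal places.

3.43 min

By the marginal value theorem, leave when the instantaneous gain rate g'(t) equals the habitat-wide average g(t)/(T + t).
g'(t) = 210·2.5/(t + 2.5)². Setting 210·2.5/(t+2.5)² = 210t/[(t+2.5)(4.7+t)] gives 2.5(4.7+t) = t(t+2.5), so t² = 2.5×4.7 = 11.75.
t* = √11.75 = 3.428 min.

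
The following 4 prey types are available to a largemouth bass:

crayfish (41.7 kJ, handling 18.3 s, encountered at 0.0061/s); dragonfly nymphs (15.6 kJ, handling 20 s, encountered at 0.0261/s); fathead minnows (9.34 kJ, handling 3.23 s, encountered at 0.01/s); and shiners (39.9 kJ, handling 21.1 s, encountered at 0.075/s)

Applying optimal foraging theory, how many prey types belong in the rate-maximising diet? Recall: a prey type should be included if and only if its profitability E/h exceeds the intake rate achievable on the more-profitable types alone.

3

Profitabilities (E/h, kJ/s): fathead minnows 2.89, crayfish 2.28, shiners 1.89, dragonfly nymphs 0.78. Add prey in this order while the next type's profitability exceeds the intake rate on those already taken.
Rate on top 1: 0.09048. crayfish: 2.28 > 0.09048 → include.
Rate on top 2: 0.304. shiners: 1.89 > 0.304 → include.
Rate on top 3: 1.225. dragonfly nymphs: 0.78 < 1.225 → exclude; stop.
Optimal diet: fathead minnows, crayfish, shiners — 3 of 4 types.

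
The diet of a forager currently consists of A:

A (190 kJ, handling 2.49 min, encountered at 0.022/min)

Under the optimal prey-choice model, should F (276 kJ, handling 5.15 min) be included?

On A alone, R = ΣλE/(1+Σλh) = 4.18/1.055 = 3.963 kJ/min.
F: E/h = 276/5.15 = 53.59 kJ/min.
Since 53.59 > R, including F increases the long-run rate.

Yes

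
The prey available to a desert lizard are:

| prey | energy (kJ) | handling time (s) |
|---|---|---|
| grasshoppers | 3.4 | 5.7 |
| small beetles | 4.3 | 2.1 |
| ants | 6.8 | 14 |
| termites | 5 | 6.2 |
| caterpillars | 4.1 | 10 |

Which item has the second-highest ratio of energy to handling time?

termites

In descending order of E/h:
small beetles: 4.3/2.1 = 2.05 kJ/s
termites: 5/6.2 = 0.806 kJ/s
grasshoppers: 3.4/5.7 = 0.596 kJ/s
ants: 6.8/14 = 0.486 kJ/s
caterpillars: 4.1/10 = 0.41 kJ/s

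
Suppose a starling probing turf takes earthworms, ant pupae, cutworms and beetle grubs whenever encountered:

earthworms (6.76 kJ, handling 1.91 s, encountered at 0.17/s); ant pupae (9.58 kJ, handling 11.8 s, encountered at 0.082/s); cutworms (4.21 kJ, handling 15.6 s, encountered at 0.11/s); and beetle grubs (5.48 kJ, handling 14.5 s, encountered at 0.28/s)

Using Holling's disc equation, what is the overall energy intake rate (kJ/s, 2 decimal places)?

Energy encountered per unit search time: 0.17×6.76 + 0.082×9.58 + 0.11×4.21 + 0.28×5.48 = 3.932 kJ/s.
Handling time per unit search time: 0.17×1.91 + 0.082×11.8 + 0.11×15.6 + 0.28×14.5 = 7.068.
Rate = 3.932/(1 + 7.068) = 0.4874 kJ/s.

0.49 kJ/s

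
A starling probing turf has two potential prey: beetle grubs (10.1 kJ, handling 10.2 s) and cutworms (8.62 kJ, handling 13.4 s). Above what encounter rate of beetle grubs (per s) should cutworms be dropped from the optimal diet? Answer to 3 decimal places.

Drop cutworms once their profitability E₂/h₂ falls below the rate achievable on beetle grubs alone: E₂/h₂ = λE₁/(1 + λh₁).
Solve for λ: λE₁h₂ = E₂(1 + λh₁) → λ(E₁h₂ − E₂h₁) = E₂ → λ = E₂/(E₁h₂ − E₂h₁).
λ = 8.62/(10.1×13.4 − 8.62×10.2) = 8.62/47.42 = 0.1818 per s.

0.182 per s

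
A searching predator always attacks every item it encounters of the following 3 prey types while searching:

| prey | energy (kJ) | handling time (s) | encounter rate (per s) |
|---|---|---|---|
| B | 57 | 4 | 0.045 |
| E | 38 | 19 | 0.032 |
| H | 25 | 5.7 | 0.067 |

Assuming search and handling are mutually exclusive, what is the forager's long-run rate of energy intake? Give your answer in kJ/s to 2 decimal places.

Energy encountered per unit search time: 0.045×57 + 0.032×38 + 0.067×25 = 5.456 kJ/s.
Handling time per unit search time: 0.045×4 + 0.032×19 + 0.067×5.7 = 1.17.
Rate = 5.456/(1 + 1.17) = 2.514 kJ/s.

2.51 kJ/s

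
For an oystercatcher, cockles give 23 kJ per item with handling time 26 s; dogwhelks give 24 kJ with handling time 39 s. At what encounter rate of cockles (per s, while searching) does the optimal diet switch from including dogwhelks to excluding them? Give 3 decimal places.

0.088 per s

At the threshold, the rate on cockles alone equals the profitability of dogwhelks: λ·23/(1 + λ·26) = 24/39 = 0.6154.
Rearranging, λ(23 − 0.6154×26) = 0.6154, so λ = 0.6154/7 = 0.08791 per s.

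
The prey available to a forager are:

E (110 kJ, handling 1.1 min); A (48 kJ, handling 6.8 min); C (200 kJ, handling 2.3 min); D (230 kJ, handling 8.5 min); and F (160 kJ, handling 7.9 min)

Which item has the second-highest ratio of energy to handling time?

In descending order of E/h:
E: 110/1.1 = 100 kJ/min
C: 200/2.3 = 87 kJ/min
D: 230/8.5 = 27.1 kJ/min
F: 160/7.9 = 20.3 kJ/min
A: 48/6.8 = 7.06 kJ/min

C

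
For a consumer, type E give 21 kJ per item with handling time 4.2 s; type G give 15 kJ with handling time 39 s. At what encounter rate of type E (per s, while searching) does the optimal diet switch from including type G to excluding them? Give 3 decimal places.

At the threshold, the rate on type E alone equals the profitability of type G: λ·21/(1 + λ·4.2) = 15/39 = 0.3846.
Rearranging, λ(21 − 0.3846×4.2) = 0.3846, so λ = 0.3846/19.38 = 0.01984 per s.

0.020 per s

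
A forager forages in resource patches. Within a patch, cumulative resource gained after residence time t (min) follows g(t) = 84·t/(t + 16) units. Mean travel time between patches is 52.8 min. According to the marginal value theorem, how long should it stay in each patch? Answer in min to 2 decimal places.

29.07 min

By the marginal value theorem, leave when the instantaneous gain rate g'(t) equals the habitat-wide average g(t)/(T + t).
g'(t) = 84·16/(t + 16)². Setting 84·16/(t+16)² = 84t/[(t+16)(52.8+t)] gives 16(52.8+t) = t(t+16), so t² = 16×52.8 = 844.8.
t* = √844.8 = 29.07 min.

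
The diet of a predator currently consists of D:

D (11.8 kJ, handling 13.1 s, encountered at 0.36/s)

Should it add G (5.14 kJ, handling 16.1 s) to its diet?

No

Current rate: (0.36×11.8)/(1 + 0.36×13.1) = 0.7432 kJ/s.
Profitability of G: 5.14/16.1 = 0.3193 kJ/s.
Since 0.3193 < R, time spent handling G is better spent searching.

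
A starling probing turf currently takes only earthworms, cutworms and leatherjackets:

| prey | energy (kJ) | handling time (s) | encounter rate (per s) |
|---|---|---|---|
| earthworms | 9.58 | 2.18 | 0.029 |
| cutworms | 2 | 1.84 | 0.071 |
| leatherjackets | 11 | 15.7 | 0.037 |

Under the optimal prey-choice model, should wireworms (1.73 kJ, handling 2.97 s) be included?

Current rate: (0.029×9.58 + 0.071×2 + 0.037×11)/(1 + 0.029×2.18 + 0.071×1.84 + 0.037×15.7) = 0.4659 kJ/s.
Profitability of wireworms: 1.73/2.97 = 0.5825 kJ/s.
Since 0.5825 > R, including wireworms increases the long-run rate.

Yes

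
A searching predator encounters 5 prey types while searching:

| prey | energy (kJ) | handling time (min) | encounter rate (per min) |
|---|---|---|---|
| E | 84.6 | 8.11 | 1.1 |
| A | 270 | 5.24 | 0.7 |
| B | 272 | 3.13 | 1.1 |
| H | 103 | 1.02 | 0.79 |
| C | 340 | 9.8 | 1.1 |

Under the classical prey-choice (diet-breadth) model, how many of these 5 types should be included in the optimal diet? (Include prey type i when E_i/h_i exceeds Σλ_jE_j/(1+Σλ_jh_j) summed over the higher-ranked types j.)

Profitabilities (E/h, kJ/min): H 101, B 86.9, A 51.5, C 34.7, E 10.4. Add prey in this order while the next type's profitability exceeds the intake rate on those already taken.
Rate on top 1: 45.06. B: 86.9 > 45.06 → include.
Rate on top 2: 72.51. A: 51.5 < 72.51 → exclude; stop.
Optimal diet: H, B — 2 of 5 types.

2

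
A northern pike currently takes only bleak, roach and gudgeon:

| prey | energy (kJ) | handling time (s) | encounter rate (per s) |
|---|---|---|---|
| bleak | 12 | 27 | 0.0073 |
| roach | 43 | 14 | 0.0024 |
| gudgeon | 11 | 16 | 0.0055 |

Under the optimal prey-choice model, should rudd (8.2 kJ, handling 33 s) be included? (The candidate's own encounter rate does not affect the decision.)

Yes

Intake rate on the current diet: R = (0.0073×12 + 0.0024×43 + 0.0055×11) / (1 + 0.0073×27 + 0.0024×14 + 0.0055×16) = 0.2513/1.319 = 0.1906 kJ/s.
Profitability of rudd: 8.2/33 = 0.2485 kJ/s.
Since 0.2485 > R, including rudd increases the long-run rate.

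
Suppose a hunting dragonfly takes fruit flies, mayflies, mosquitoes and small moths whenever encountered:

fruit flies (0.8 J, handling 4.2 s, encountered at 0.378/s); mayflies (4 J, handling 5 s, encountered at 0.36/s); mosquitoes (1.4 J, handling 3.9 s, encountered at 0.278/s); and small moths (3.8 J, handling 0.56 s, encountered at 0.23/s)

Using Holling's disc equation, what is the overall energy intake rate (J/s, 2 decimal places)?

0.54 J/s

Energy encountered per unit search time: 0.378×0.8 + 0.36×4 + 0.278×1.4 + 0.23×3.8 = 3.006 J/s.
Handling time per unit search time: 0.378×4.2 + 0.36×5 + 0.278×3.9 + 0.23×0.56 = 4.601.
Rate = 3.006/(1 + 4.601) = 0.5367 J/s.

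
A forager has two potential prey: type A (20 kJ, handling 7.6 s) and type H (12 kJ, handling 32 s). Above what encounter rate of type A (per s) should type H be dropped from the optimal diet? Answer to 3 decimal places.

At the threshold, the rate on type A alone equals the profitability of type H: λ·20/(1 + λ·7.6) = 12/32 = 0.375.
Rearranging, λ(20 − 0.375×7.6) = 0.375, so λ = 0.375/17.15 = 0.02187 per s.

0.022 per s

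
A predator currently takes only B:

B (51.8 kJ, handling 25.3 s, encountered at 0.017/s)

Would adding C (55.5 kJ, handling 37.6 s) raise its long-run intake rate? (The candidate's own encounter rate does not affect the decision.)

Yes

Intake rate on the current diet: R = (0.017×51.8) / (1 + 0.017×25.3) = 0.8806/1.43 = 0.6158 kJ/s.
Profitability of C: 55.5/37.6 = 1.476 kJ/s.
1.476 > 0.6158, so adding C raises the average — include it.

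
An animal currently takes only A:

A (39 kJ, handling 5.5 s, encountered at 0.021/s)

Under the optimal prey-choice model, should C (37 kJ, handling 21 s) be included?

On A alone, R = ΣλE/(1+Σλh) = 0.819/1.115 = 0.7342 kJ/s.
Profitability of C: 37/21 = 1.762 kJ/s.
1.762 > 0.7342, so adding C raises the average — include it.

Yes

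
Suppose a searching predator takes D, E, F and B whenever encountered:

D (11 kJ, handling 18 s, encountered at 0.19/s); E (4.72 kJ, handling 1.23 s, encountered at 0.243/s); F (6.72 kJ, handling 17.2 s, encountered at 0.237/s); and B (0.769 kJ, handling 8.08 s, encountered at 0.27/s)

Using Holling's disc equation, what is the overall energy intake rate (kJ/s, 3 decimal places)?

R = (0.19×11 + 0.243×4.72 + 0.237×6.72 + 0.27×0.769) / (1 + 0.19×18 + 0.243×1.23 + 0.237×17.2 + 0.27×8.08) = 5.037/10.98 = 0.4589 kJ/s.

0.459 kJ/s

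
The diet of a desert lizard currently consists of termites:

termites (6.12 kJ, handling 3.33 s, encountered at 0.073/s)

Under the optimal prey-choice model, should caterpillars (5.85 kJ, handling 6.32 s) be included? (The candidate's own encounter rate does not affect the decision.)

Yes

Current rate: (0.073×6.12)/(1 + 0.073×3.33) = 0.3594 kJ/s.
caterpillars: E/h = 5.85/6.32 = 0.9256 kJ/s.
Since 0.9256 > R, including caterpillars increases the long-run rate.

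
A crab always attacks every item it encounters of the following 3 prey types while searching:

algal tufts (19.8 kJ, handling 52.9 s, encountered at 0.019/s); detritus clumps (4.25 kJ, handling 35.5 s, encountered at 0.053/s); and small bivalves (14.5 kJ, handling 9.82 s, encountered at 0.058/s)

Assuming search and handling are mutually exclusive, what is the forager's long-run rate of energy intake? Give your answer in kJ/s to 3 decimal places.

0.324 kJ/s

Energy encountered per unit search time: 0.019×19.8 + 0.053×4.25 + 0.058×14.5 = 1.442 kJ/s.
Handling time per unit search time: 0.019×52.9 + 0.053×35.5 + 0.058×9.82 = 3.456.
Rate = 1.442/(1 + 3.456) = 0.3237 kJ/s.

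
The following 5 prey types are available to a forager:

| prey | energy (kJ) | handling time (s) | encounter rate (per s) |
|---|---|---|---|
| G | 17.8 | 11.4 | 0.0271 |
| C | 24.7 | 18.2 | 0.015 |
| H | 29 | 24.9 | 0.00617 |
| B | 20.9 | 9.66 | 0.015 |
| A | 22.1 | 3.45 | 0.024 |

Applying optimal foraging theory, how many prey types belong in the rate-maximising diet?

5

E/h in descending order: A 6.41, B 2.16, G 1.56, C 1.36, H 1.16 kJ/s. The optimal diet is the largest prefix of this list for which every included type satisfies E_i/h_i > R on the types above it.
Rate on top 1: 0.4898. B: 2.16 > 0.4898 → include.
Rate on top 2: 0.6874. G: 1.56 > 0.6874 → include.
Rate on top 3: 0.8631. C: 1.36 > 0.8631 → include.
Rate on top 4: 0.9376. H: 1.16 > 0.9376 → include.
Optimal diet: A, B, G, C, H — 5 of 5 types.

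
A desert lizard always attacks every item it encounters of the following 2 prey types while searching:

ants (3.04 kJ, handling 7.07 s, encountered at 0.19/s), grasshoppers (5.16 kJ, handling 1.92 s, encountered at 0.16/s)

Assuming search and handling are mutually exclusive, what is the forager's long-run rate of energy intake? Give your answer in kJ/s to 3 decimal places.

R = (0.19×3.04 + 0.16×5.16) / (1 + 0.19×7.07 + 0.16×1.92) = 1.403/2.651 = 0.5294 kJ/s.

0.529 kJ/s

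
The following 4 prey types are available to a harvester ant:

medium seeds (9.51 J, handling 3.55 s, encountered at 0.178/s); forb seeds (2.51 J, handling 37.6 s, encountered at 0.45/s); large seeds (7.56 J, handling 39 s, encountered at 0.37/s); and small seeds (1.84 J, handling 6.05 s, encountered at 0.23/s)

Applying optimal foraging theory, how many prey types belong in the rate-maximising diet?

1

E/h in descending order: medium seeds 2.68, small seeds 0.304, large seeds 0.194, forb seeds 0.0668 J/s. The optimal diet is the largest prefix of this list for which every included type satisfies E_i/h_i > R on the types above it.
Rate on top 1: 1.037. small seeds: 0.304 < 1.037 → exclude; stop.
Optimal diet: medium seeds — 1 of 4 types.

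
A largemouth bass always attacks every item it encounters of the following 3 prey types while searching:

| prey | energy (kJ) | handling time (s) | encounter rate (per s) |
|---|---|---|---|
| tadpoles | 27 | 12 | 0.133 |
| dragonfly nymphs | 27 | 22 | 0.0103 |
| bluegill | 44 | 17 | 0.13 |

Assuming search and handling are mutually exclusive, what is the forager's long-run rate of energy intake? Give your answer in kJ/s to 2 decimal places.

1.91 kJ/s

R = (0.133×27 + 0.0103×27 + 0.13×44) / (1 + 0.133×12 + 0.0103×22 + 0.13×17) = 9.589/5.033 = 1.905 kJ/s.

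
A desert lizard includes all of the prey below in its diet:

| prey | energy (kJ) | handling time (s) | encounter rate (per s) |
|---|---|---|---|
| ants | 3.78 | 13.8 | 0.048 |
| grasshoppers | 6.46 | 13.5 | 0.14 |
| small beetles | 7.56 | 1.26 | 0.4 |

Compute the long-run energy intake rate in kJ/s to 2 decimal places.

1.01 kJ/s

Energy encountered per unit search time: 0.048×3.78 + 0.14×6.46 + 0.4×7.56 = 4.11 kJ/s.
Handling time per unit search time: 0.048×13.8 + 0.14×13.5 + 0.4×1.26 = 3.056.
Rate = 4.11/(1 + 3.056) = 1.013 kJ/s.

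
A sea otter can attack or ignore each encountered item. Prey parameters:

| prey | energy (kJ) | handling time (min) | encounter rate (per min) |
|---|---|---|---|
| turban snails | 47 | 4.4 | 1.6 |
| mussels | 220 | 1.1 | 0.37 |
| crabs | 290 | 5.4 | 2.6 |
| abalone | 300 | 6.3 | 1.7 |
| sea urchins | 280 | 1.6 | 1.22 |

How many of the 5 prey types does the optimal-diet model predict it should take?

2

Rank by E/h (kJ/min): mussels 200, sea urchins 175, crabs 53.7, abalone 47.6, turban snails 10.7. Include each in turn until the next type's E/h falls below the running intake rate.
Rate on top 1: 57.85. sea urchins: 175 > 57.85 → include.
Rate on top 2: 125.9. crabs: 53.7 < 125.9 → exclude; stop.
Optimal diet: mussels, sea urchins — 2 of 5 types.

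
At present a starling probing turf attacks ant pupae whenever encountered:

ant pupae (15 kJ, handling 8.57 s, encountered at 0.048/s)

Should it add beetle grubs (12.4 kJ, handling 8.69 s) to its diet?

Yes

On ant pupae alone, R = ΣλE/(1+Σλh) = 0.72/1.411 = 0.5101 kJ/s.
Profitability of beetle grubs: 12.4/8.69 = 1.427 kJ/s.
1.427 > 0.5101, so adding beetle grubs raises the average — include it.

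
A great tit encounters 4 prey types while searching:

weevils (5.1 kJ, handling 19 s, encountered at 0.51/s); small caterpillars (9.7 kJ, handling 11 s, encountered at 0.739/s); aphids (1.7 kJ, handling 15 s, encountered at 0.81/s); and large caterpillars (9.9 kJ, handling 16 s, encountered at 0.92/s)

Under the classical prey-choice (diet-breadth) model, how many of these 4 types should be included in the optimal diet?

Rank by E/h (kJ/s): small caterpillars 0.882, large caterpillars 0.619, weevils 0.268, aphids 0.113. Include each in turn until the next type's E/h falls below the running intake rate.
Rate on top 1: 0.7852. large caterpillars: 0.619 < 0.7852 → exclude; stop.
Optimal diet: small caterpillars — 1 of 4 types.

1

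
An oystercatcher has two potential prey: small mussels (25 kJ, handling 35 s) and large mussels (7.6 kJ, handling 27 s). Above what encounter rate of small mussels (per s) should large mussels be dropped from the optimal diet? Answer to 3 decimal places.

0.019 per s

At the threshold, the rate on small mussels alone equals the profitability of large mussels: λ·25/(1 + λ·35) = 7.6/27 = 0.2815.
Rearranging, λ(25 − 0.2815×35) = 0.2815, so λ = 0.2815/15.15 = 0.01858 per s.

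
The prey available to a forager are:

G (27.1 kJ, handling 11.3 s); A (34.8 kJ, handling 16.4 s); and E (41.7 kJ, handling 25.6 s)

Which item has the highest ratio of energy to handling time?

G

Profitability E/h (kJ/s): G = 27.1/11.3 = 2.4, A = 34.8/16.4 = 2.12, E = 41.7/25.6 = 1.63.
Ranked: G > A > E.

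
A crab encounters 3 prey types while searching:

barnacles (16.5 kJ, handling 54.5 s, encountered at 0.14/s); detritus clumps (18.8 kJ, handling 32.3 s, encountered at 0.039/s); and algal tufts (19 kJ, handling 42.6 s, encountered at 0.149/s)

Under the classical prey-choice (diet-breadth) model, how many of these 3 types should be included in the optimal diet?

Profitabilities (E/h, kJ/s): detritus clumps 0.582, algal tufts 0.446, barnacles 0.303. Add prey in this order while the next type's profitability exceeds the intake rate on those already taken.
Rate on top 1: 0.3245. algal tufts: 0.446 > 0.3245 → include.
Rate on top 2: 0.4141. barnacles: 0.303 < 0.4141 → exclude; stop.
Optimal diet: detritus clumps, algal tufts — 2 of 3 types.

2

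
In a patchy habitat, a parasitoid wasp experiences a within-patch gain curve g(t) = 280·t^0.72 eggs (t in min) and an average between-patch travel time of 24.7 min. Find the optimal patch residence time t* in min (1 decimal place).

By the marginal value theorem, leave when the instantaneous gain rate g'(t) equals the habitat-wide average g(t)/(T + t).
g'(t) = 0.72·280·t^-0.28. Setting 0.72·280·t^-0.28 = 280·t^0.72/(24.7+t) gives 0.72(24.7+t) = t, so 0.28·t = 0.72×24.7.
t* = 0.72×24.7/0.28 = 63.51 min.

63.5 min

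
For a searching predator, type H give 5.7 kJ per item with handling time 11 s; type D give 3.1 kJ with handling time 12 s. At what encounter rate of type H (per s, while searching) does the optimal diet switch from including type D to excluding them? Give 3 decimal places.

0.090 per s

The zero-one rule: include type D iff E₂/h₂ > λE₁/(1+λh₁). Equality gives the switch point.
λE₁h₂ = E₂ + λE₂h₁ ⇒ λ = E₂/(E₁h₂ − E₂h₁) = 3.1/(68.4 − 34.1) = 0.09038 per s.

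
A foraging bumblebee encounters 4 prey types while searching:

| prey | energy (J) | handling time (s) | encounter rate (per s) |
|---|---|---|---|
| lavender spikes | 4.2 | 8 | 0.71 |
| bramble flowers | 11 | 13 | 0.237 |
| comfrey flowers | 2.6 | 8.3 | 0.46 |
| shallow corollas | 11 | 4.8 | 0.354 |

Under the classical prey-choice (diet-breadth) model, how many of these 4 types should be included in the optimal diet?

Rank by E/h (J/s): shallow corollas 2.29, bramble flowers 0.846, lavender spikes 0.525, comfrey flowers 0.313. Include each in turn until the next type's E/h falls below the running intake rate.
Rate on top 1: 1.443. bramble flowers: 0.846 < 1.443 → exclude; stop.
Optimal diet: shallow corollas — 1 of 4 types.

1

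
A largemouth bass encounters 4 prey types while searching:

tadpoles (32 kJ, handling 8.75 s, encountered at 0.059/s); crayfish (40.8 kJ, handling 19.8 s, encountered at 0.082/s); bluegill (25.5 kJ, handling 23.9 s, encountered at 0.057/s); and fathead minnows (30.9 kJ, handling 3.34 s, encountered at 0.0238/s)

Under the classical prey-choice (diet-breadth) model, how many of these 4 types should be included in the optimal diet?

Profitabilities (E/h, kJ/s): fathead minnows 9.25, tadpoles 3.66, crayfish 2.06, bluegill 1.07. Add prey in this order while the next type's profitability exceeds the intake rate on those already taken.
Rate on top 1: 0.6813. tadpoles: 3.66 > 0.6813 → include.
Rate on top 2: 1.644. crayfish: 2.06 > 1.644 → include.
Rate on top 3: 1.854. bluegill: 1.07 < 1.854 → exclude; stop.
Optimal diet: fathead minnows, tadpoles, crayfish — 3 of 4 types.

3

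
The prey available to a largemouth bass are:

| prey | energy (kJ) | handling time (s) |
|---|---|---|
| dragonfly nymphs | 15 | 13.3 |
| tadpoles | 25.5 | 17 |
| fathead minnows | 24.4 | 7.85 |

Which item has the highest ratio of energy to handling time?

In descending order of E/h:
fathead minnows: 24.4/7.85 = 3.11 kJ/s
tadpoles: 25.5/17 = 1.5 kJ/s
dragonfly nymphs: 15/13.3 = 1.13 kJ/s

fathead minnows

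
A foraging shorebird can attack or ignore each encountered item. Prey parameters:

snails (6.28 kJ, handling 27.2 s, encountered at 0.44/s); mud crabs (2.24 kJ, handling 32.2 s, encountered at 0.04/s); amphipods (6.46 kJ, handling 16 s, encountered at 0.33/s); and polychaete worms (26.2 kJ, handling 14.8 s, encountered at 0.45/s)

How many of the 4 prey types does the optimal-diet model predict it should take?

1

Profitabilities (E/h, kJ/s): polychaete worms 1.77, amphipods 0.404, snails 0.231, mud crabs 0.0696. Add prey in this order while the next type's profitability exceeds the intake rate on those already taken.
Rate on top 1: 1.539. amphipods: 0.404 < 1.539 → exclude; stop.
Optimal diet: polychaete worms — 1 of 4 types.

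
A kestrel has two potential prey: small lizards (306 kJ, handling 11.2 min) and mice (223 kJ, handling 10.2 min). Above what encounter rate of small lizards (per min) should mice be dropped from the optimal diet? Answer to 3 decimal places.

Drop mice once their profitability E₂/h₂ falls below the rate achievable on small lizards alone: E₂/h₂ = λE₁/(1 + λh₁).
Solve for λ: λE₁h₂ = E₂(1 + λh₁) → λ(E₁h₂ − E₂h₁) = E₂ → λ = E₂/(E₁h₂ − E₂h₁).
λ = 223/(306×10.2 − 223×11.2) = 223/623.6 = 0.3576 per min.

0.358 per min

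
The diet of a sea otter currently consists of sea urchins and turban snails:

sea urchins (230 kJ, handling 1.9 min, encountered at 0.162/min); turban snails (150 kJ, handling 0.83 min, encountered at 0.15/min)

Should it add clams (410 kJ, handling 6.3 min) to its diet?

Yes

Current rate: (0.162×230 + 0.15×150)/(1 + 0.162×1.9 + 0.15×0.83) = 41.72 kJ/min.
clams: E/h = 410/6.3 = 65.08 kJ/min.
65.08 > 41.72, so adding clams raises the average — include it.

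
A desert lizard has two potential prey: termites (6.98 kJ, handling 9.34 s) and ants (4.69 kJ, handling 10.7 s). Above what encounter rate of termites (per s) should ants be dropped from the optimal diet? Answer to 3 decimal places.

At the threshold, the rate on termites alone equals the profitability of ants: λ·6.98/(1 + λ·9.34) = 4.69/10.7 = 0.4383.
Rearranging, λ(6.98 − 0.4383×9.34) = 0.4383, so λ = 0.4383/2.886 = 0.1519 per s.

0.152 per s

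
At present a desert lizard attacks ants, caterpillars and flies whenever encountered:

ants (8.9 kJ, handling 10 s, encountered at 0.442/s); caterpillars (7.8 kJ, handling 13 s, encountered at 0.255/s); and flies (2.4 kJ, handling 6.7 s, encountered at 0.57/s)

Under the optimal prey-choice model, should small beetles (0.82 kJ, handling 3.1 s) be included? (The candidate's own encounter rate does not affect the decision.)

Intake rate on the current diet: R = (0.442×8.9 + 0.255×7.8 + 0.57×2.4) / (1 + 0.442×10 + 0.255×13 + 0.57×6.7) = 7.291/12.55 = 0.5808 kJ/s.
Profitability of small beetles: 0.82/3.1 = 0.2645 kJ/s.
Since 0.2645 < R, time spent handling small beetles is better spent searching.

No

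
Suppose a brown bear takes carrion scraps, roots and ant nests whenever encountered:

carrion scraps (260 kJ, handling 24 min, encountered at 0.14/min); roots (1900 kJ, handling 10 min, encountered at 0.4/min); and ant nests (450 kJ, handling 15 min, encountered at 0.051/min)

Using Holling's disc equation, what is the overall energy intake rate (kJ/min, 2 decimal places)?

R = (0.14×260 + 0.4×1900 + 0.051×450) / (1 + 0.14×24 + 0.4×10 + 0.051×15) = 819.4/9.125 = 89.79 kJ/min.

89.79 kJ/min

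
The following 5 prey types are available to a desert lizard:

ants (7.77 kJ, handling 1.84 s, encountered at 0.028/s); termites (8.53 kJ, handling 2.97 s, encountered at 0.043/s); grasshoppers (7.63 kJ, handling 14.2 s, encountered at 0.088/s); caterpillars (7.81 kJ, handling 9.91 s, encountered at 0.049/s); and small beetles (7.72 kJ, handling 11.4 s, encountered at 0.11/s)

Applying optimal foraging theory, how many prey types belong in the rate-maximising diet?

4

Profitabilities (E/h, kJ/s): ants 4.22, termites 2.87, caterpillars 0.788, small beetles 0.677, grasshoppers 0.537. Add prey in this order while the next type's profitability exceeds the intake rate on those already taken.
Rate on top 1: 0.2069. termites: 2.87 > 0.2069 → include.
Rate on top 2: 0.4955. caterpillars: 0.788 > 0.4955 → include.
Rate on top 3: 0.5809. small beetles: 0.677 > 0.5809 → include.
Rate on top 4: 0.6223. grasshoppers: 0.537 < 0.6223 → exclude; stop.
Optimal diet: ants, termites, caterpillars, small beetles — 4 of 5 types.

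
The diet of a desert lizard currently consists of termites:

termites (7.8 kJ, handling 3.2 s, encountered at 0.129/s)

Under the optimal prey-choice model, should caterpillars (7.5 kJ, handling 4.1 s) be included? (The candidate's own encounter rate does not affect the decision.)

On termites alone, R = ΣλE/(1+Σλh) = 1.006/1.413 = 0.7122 kJ/s.
Profitability of caterpillars: 7.5/4.1 = 1.829 kJ/s.
Since 1.829 > R, including caterpillars increases the long-run rate.

Yes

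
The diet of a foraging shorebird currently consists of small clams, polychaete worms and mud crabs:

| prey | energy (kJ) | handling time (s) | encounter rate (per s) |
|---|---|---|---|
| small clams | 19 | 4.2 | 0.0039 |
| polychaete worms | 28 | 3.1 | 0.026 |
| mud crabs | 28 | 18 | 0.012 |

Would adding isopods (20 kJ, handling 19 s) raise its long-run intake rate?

On small clams, polychaete worms and mud crabs alone, R = ΣλE/(1+Σλh) = 1.138/1.313 = 0.8668 kJ/s.
Profitability of isopods: 20/19 = 1.053 kJ/s.
Since 1.053 > R, including isopods increases the long-run rate.

Yes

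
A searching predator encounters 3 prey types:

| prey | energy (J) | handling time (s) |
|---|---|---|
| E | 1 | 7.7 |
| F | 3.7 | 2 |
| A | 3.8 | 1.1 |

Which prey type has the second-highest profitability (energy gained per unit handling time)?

In descending order of E/h:
A: 3.8/1.1 = 3.45 J/s
F: 3.7/2 = 1.85 J/s
E: 1/7.7 = 0.13 J/s

F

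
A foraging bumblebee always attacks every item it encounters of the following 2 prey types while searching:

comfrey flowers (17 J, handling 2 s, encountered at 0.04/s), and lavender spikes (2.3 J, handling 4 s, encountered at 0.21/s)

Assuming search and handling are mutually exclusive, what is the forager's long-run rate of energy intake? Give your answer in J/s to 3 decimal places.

0.606 J/s

Energy encountered per unit search time: 0.04×17 + 0.21×2.3 = 1.163 J/s.
Handling time per unit search time: 0.04×2 + 0.21×4 = 0.92.
Rate = 1.163/(1 + 0.92) = 0.6057 J/s.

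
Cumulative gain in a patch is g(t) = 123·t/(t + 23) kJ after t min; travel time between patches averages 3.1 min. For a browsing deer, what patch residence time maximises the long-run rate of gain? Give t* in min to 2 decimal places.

By the marginal value theorem, leave when the instantaneous gain rate g'(t) equals the habitat-wide average g(t)/(T + t).
g'(t) = 123·23/(t + 23)². Setting 123·23/(t+23)² = 123t/[(t+23)(3.1+t)] gives 23(3.1+t) = t(t+23), so t² = 23×3.1 = 71.3.
t* = √71.3 = 8.444 min.

8.44 min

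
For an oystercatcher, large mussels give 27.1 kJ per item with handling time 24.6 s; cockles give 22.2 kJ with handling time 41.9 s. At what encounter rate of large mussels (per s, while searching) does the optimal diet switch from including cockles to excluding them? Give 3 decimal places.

Drop cockles once their profitability E₂/h₂ falls below the rate achievable on large mussels alone: E₂/h₂ = λE₁/(1 + λh₁).
Solve for λ: λE₁h₂ = E₂(1 + λh₁) → λ(E₁h₂ − E₂h₁) = E₂ → λ = E₂/(E₁h₂ − E₂h₁).
λ = 22.2/(27.1×41.9 − 22.2×24.6) = 22.2/589.4 = 0.03767 per s.

0.038 per s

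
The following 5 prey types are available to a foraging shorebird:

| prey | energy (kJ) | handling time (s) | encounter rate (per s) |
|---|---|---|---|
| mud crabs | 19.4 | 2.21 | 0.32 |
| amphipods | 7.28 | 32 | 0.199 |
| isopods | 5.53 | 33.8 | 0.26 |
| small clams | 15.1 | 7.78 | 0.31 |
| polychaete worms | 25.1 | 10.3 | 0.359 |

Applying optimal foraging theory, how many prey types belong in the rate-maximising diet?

1

Profitabilities (E/h, kJ/s): mud crabs 8.78, polychaete worms 2.44, small clams 1.94, amphipods 0.228, isopods 0.164. Add prey in this order while the next type's profitability exceeds the intake rate on those already taken.
Rate on top 1: 3.636. polychaete worms: 2.44 < 3.636 → exclude; stop.
Optimal diet: mud crabs — 1 of 5 types.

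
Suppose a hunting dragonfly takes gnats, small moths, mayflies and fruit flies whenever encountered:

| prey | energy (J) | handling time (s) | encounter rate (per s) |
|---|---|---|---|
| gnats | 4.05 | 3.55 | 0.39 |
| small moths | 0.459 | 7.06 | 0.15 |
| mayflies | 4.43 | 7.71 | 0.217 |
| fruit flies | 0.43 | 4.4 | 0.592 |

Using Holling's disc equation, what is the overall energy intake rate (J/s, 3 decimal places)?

0.371 J/s

Energy encountered per unit search time: 0.39×4.05 + 0.15×0.459 + 0.217×4.43 + 0.592×0.43 = 2.864 J/s.
Handling time per unit search time: 0.39×3.55 + 0.15×7.06 + 0.217×7.71 + 0.592×4.4 = 6.721.
Rate = 2.864/(1 + 6.721) = 0.3709 J/s.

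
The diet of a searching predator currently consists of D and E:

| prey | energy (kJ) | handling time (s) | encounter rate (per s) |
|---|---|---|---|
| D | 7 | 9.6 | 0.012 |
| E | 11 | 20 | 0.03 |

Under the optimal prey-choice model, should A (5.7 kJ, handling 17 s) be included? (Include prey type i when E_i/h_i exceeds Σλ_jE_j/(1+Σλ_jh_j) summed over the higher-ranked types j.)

On D and E alone, R = ΣλE/(1+Σλh) = 0.414/1.715 = 0.2414 kJ/s.
Profitability of A: 5.7/17 = 0.3353 kJ/s.
0.3353 > 0.2414, so adding A raises the average — include it.

Yes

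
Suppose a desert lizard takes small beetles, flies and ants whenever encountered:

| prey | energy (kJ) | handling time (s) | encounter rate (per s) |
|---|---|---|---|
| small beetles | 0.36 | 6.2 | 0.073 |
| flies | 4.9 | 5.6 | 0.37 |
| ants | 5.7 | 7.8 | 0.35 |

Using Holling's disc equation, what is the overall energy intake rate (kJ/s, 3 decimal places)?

R = Σλ_iE_i / (1 + Σλ_ih_i)
Numerator: 0.073×0.36 + 0.37×4.9 + 0.35×5.7 = 3.834
Denominator: 1 + 0.073×6.2 + 0.37×5.6 + 0.35×7.8 = 6.255
R = 3.834/6.255 = 0.613 kJ/s

0.613 kJ/s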